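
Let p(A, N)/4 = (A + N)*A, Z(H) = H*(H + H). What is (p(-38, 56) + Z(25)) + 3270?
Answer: 1784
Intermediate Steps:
Z(H) = 2*H**2 (Z(H) = H*(2*H) = 2*H**2)
p(A, N) = 4*A*(A + N) (p(A, N) = 4*((A + N)*A) = 4*(A*(A + N)) = 4*A*(A + N))
(p(-38, 56) + Z(25)) + 3270 = (4*(-38)*(-38 + 56) + 2*25**2) + 3270 = (4*(-38)*18 + 2*625) + 3270 = (-2736 + 1250) + 3270 = -1486 + 3270 = 1784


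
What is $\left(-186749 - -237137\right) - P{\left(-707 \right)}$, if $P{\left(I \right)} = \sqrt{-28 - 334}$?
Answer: $50388 - i \sqrt{362} \approx 50388.0 - 19.026 i$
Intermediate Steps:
$P{\left(I \right)} = i \sqrt{362}$ ($P{\left(I \right)} = \sqrt{-362} = i \sqrt{362}$)
$\left(-186749 - -237137\right) - P{\left(-707 \right)} = \left(-186749 - -237137\right) - i \sqrt{362} = \left(-186749 + 237137\right) - i \sqrt{362} = 50388 - i \sqrt{362}$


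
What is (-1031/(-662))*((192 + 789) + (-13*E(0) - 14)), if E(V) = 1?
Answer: 491787/331 ≈ 1485.8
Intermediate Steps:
(-1031/(-662))*((192 + 789) + (-13*E(0) - 14)) = (-1031/(-662))*((192 + 789) + (-13*1 - 14)) = (-1031*(-1/662))*(981 + (-13 - 14)) = 1031*(981 - 27)/662 = (1031/662)*954 = 491787/331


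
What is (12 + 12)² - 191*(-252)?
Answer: 48708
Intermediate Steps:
(12 + 12)² - 191*(-252) = 24² + 48132 = 576 + 48132 = 48708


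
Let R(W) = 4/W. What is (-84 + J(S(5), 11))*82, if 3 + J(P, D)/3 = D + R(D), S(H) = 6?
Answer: -53136/11 ≈ -4830.5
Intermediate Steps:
J(P, D) = -9 + 3*D + 12/D (J(P, D) = -9 + 3*(D + 4/D) = -9 + (3*D + 12/D) = -9 + 3*D + 12/D)
(-84 + J(S(5), 11))*82 = (-84 + (-9 + 3*11 + 12/11))*82 = (-84 + (-9 + 33 + 12*(1/11)))*82 = (-84 + (-9 + 33 + 12/11))*82 = (-84 + 276/11)*82 = -648/11*82 = -53136/11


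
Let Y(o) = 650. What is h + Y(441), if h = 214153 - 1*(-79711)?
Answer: 294514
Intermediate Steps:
h = 293864 (h = 214153 + 79711 = 293864)
h + Y(441) = 293864 + 650 = 294514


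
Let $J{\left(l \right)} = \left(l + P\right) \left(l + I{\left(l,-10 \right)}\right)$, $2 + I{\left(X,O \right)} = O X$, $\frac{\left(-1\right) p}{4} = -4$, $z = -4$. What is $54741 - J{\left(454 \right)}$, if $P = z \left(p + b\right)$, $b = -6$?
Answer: $1747173$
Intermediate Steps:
$p = 16$ ($p = \left(-4\right) \left(-4\right) = 16$)
$I{\left(X,O \right)} = -2 + O X$
$P = -40$ ($P = - 4 \left(16 - 6\right) = \left(-4\right) 10 = -40$)
$J{\left(l \right)} = \left(-40 + l\right) \left(-2 - 9 l\right)$ ($J{\left(l \right)} = \left(l - 40\right) \left(l - \left(2 + 10 l\right)\right) = \left(-40 + l\right) \left(-2 - 9 l\right)$)
$54741 - J{\left(454 \right)} = 54741 - \left(80 - 9 \cdot 454^{2} + 358 \cdot 454\right) = 54741 - \left(80 - 1855044 + 162532\right) = 54741 - -1692432 = 54741 + 1692432 = 1747173$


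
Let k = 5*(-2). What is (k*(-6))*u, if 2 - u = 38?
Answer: -2160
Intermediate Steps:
u = -36 (u = 2 - 1*38 = 2 - 38 = -36)
k = -10
(k*(-6))*u = -10*(-6)*(-36) = 60*(-36) = -2160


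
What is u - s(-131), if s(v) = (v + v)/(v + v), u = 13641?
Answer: 13640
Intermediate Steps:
s(v) = 1 (s(v) = (2*v)/((2*v)) = (2*v)*(1/(2*v)) = 1)
u - s(-131) = 13641 - 1*1 = 13641 - 1 = 13640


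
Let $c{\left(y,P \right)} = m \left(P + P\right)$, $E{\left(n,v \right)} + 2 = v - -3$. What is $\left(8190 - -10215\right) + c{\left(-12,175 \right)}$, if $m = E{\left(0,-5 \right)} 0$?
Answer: $18405$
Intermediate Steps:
$E{\left(n,v \right)} = 1 + v$ ($E{\left(n,v \right)} = -2 + \left(v - -3\right) = -2 + \left(v + 3\right) = -2 + \left(3 + v\right) = 1 + v$)
$m = 0$ ($m = \left(1 - 5\right) 0 = \left(-4\right) 0 = 0$)
$c{\left(y,P \right)} = 0$ ($c{\left(y,P \right)} = 0 \left(P + P\right) = 0 \cdot 2 P = 0$)
$\left(8190 - -10215\right) + c{\left(-12,175 \right)} = \left(8190 - -10215\right) + 0 = \left(8190 + 10215\right) + 0 = 18405 + 0 = 18405$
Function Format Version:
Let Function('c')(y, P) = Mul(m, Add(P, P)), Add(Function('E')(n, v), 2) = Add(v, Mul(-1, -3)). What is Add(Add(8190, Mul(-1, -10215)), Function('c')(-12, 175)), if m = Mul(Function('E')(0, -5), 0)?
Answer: 18405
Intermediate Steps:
Function('E')(n, v) = Add(1, v) (Function('E')(n, v) = Add(-2, Add(v, Mul(-1, -3))) = Add(-2, Add(v, 3)) = Add(-2, Add(3, v)) = Add(1, v))
m = 0 (m = Mul(Add(1, -5), 0) = Mul(-4, 0) = 0)
Function('c')(y, P) = 0 (Function('c')(y, P) = Mul(0, Add(P, P)) = Mul(0, Mul(2, P)) = 0)
Add(Add(8190, Mul(-1, -10215)), Function('c')(-12, 175)) = Add(Add(8190, Mul(-1, -10215)), 0) = Add(Add(8190, 10215), 0) = Add(18405, 0) = 18405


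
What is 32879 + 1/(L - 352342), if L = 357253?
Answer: 161468770/4911 ≈ 32879.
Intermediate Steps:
32879 + 1/(L - 352342) = 32879 + 1/(357253 - 352342) = 32879 + 1/4911 = 161468770/4911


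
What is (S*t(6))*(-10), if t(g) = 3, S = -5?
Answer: 150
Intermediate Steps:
(S*t(6))*(-10) = -5*3*(-10) = -15*(-10) = 150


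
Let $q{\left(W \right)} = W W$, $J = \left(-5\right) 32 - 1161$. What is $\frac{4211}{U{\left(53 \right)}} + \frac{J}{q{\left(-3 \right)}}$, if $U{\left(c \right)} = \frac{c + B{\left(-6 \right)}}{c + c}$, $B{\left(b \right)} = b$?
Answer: $\frac{3955207}{423} \approx 9350.4$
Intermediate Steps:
$J = -1321$ ($J = -160 - 1161 = -1321$)
$U{\left(c \right)} = \frac{-6 + c}{2 c}$ ($U{\left(c \right)} = \frac{c - 6}{c + c} = \frac{-6 + c}{2 c}$)
$q{\left(W \right)} = W^{2}$
$\frac{4211}{U{\left(53 \right)}} + \frac{J}{q{\left(-3 \right)}} = \frac{4211}{\frac{1}{2} \cdot \frac{1}{53} \left(-6 + 53\right)} - \frac{1321}{\left(-3\right)^{2}} = \frac{4211}{\frac{1}{2} \cdot \frac{1}{53} \cdot 47} - \frac{1321}{9} = \frac{4211}{\frac{47}{106}} - \frac{1321}{9} = 4211 \cdot \frac{106}{47} - \frac{1321}{9} = \frac{446366}{47} - \frac{1321}{9} = \frac{3955207}{423}$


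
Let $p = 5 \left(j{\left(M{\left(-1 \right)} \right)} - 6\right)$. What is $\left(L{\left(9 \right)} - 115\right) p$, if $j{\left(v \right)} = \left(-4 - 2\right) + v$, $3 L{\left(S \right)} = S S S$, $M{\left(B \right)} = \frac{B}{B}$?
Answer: $-7040$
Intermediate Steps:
$M{\left(B \right)} = 1$
$L{\left(S \right)} = \frac{S^{3}}{3}$ ($L{\left(S \right)} = \frac{S S S}{3} = \frac{S^{2} S}{3} = \frac{S^{3}}{3}$)
$j{\left(v \right)} = -6 + v$
$p = -55$ ($p = 5 \left(\left(-6 + 1\right) - 6\right) = 5 \left(-5 - 6\right) = 5 \left(-11\right) = -55$)
$\left(L{\left(9 \right)} - 115\right) p = \left(\frac{9^{3}}{3} - 115\right) \left(-55\right) = \left(\frac{1}{3} \cdot 729 - 115\right) \left(-55\right) = \left(243 - 115\right) \left(-55\right) = 128 \left(-55\right) = -7040$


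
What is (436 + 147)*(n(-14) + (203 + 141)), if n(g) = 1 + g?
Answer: 192973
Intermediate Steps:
(436 + 147)*(n(-14) + (203 + 141)) = (436 + 147)*((1 - 14) + (203 + 141)) = 583*(-13 + 344) = 583*331 = 192973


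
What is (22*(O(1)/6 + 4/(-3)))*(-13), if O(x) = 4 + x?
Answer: 143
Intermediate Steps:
(22*(O(1)/6 + 4/(-3)))*(-13) = (22*((4 + 1)/6 + 4/(-3)))*(-13) = (22*(5*(1/6) + 4*(-1/3)))*(-13) = (22*(5/6 - 4/3))*(-13) = (22*(-1/2))*(-13) = -11*(-13) = 143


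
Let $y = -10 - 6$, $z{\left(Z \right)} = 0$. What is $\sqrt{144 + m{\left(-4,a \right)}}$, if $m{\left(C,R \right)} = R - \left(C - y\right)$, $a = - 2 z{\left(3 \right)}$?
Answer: $2 \sqrt{33} \approx 11.489$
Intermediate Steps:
$y = -16$
$a = 0$ ($a = \left(-2\right) 0 = 0$)
$m{\left(C,R \right)} = -16 + R - C$ ($m{\left(C,R \right)} = R - \left(16 + C\right) = -16 + R - C$)
$\sqrt{144 + m{\left(-4,a \right)}} = \sqrt{144 - 12} = \sqrt{132} = 2 \sqrt{33}$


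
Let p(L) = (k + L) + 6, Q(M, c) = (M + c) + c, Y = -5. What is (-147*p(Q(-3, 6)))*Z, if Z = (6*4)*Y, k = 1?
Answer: 282240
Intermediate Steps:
Q(M, c) = M + 2*c
Z = -120 (Z = (6*4)*(-5) = 24*(-5) = -120)
p(L) = 7 + L (p(L) = (1 + L) + 6 = 7 + L)
(-147*p(Q(-3, 6)))*Z = -147*(7 + (-3 + 2*6))*(-120) = -147*(7 + (-3 + 12))*(-120) = -147*(7 + 9)*(-120) = -147*16*(-120) = -2352*(-120) = 282240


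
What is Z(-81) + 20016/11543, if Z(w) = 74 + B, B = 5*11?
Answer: 1509063/11543 ≈ 130.73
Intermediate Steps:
B = 55
Z(w) = 129 (Z(w) = 74 + 55 = 129)
Z(-81) + 20016/11543 = 129 + 20016/11543 = 1509063/11543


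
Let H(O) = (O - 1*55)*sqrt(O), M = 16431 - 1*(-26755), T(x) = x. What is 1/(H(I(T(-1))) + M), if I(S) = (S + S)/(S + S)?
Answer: 1/43132 ≈ 2.3185e-5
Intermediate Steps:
I(S) = 1 (I(S) = (2*S)/((2*S)) = (2*S)*(1/(2*S)) = 1)
M = 43186 (M = 16431 + 26755 = 43186)
H(O) = sqrt(O)*(-55 + O) (H(O) = (O - 55)*sqrt(O) = (-55 + O)*sqrt(O) = sqrt(O)*(-55 + O))
1/(H(I(T(-1))) + M) = 1/(sqrt(1)*(-55 + 1) + 43186) = 1/(1*(-54) + 43186) = 1/(-54 + 43186) = 1/43132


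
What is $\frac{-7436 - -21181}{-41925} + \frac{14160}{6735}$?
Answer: $\frac{6681139}{3764865} \approx 1.7746$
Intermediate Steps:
$\frac{-7436 - -21181}{-41925} + \frac{14160}{6735} = \left(-7436 + 21181\right) \left(- \frac{1}{41925}\right) + 14160 \cdot \frac{1}{6735} = 13745 \left(- \frac{1}{41925}\right) + \frac{944}{449} = - \frac{2749}{8385} + \frac{944}{449} = \frac{6681139}{3764865}$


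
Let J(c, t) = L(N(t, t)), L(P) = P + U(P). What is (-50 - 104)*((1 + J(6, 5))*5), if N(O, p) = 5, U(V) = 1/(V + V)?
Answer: -4697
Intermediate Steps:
U(V) = 1/(2*V)
L(P) = P + 1/(2*P)
J(c, t) = 51/10 (J(c, t) = 5 + (½)/5 = 5 + (½)*(⅕) = 5 + ⅒ = 51/10)
(-50 - 104)*((1 + J(6, 5))*5) = (-50 - 104)*((1 + 51/10)*5) = -4697*5/5 = -154*61/2 = -4697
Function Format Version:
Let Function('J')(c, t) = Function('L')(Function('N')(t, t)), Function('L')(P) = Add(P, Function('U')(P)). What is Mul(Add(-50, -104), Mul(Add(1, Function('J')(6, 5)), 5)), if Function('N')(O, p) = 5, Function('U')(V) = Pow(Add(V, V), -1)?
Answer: -4697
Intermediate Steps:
Function('U')(V) = Mul(Rational(1, 2), Pow(V, -1)) (Function('U')(V) = Pow(Mul(2, V), -1) = Mul(Rational(1, 2), Pow(V, -1)))
Function('L')(P) = Add(P, Mul(Rational(1, 2), Pow(P, -1)))
Function('J')(c, t) = Rational(51, 10) (Function('J')(c, t) = Add(5, Mul(Rational(1, 2), Pow(5, -1))) = Add(5, Mul(Rational(1, 2), Rational(1, 5))) = Add(5, Rational(1, 10)) = Rational(51, 10))
Mul(Add(-50, -104), Mul(Add(1, Function('J')(6, 5)), 5)) = Mul(Add(-50, -104), Mul(Add(1, Rational(51, 10)), 5)) = Mul(-154, Mul(Rational(61, 10), 5)) = Mul(-154, Rational(61, 2)) = -4697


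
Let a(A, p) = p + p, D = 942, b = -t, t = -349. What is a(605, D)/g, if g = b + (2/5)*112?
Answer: 9420/1969 ≈ 4.7842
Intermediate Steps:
b = 349 (b = -1*(-349) = 349)
a(A, p) = 2*p
g = 1969/5 (g = 349 + (2/5)*112 = 349 + 224/5 = 1969/5 ≈ 393.80)
a(605, D)/g = (2*942)/(1969/5) = 1884*(5/1969) = 9420/1969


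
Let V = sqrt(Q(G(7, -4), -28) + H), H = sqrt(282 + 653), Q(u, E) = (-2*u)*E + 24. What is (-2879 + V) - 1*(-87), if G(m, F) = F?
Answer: -2792 + I*sqrt(200 - sqrt(935)) ≈ -2792.0 + 13.016*I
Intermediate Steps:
Q(u, E) = 24 - 2*E*u (Q(u, E) = -2*E*u + 24 = 24 - 2*E*u)
H = sqrt(935) ≈ 30.578
V = sqrt(-200 + sqrt(935)) (V = sqrt((24 - 2*(-28)*(-4)) + sqrt(935)) = sqrt((24 - 224) + sqrt(935)) = sqrt(-200 + sqrt(935)) ≈ 13.016*I)
(-2879 + V) - 1*(-87) = (-2879 + sqrt(-200 + sqrt(935))) - 1*(-87) = (-2879 + sqrt(-200 + sqrt(935))) + 87 = -2792 + sqrt(-200 + sqrt(935))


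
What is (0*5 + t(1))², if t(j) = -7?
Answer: 49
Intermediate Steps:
(0*5 + t(1))² = (0*5 - 7)² = (0 - 7)² = (-7)² = 49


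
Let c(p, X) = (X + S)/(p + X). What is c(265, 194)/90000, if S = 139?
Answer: 37/4590000 ≈ 8.0610e-6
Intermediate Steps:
c(p, X) = (139 + X)/(X + p) (c(p, X) = (X + 139)/(p + X) = (139 + X)/(X + p))
c(265, 194)/90000 = ((139 + 194)/(194 + 265))/90000 = (333/459)*(1/90000) = ((1/459)*333)*(1/90000) = (37/51)*(1/90000) = 37/4590000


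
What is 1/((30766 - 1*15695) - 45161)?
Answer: -1/30090 ≈ -3.3234e-5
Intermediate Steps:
1/((30766 - 1*15695) - 45161) = 1/((30766 - 15695) - 45161) = 1/(15071 - 45161) = 1/(-30090) = -1/30090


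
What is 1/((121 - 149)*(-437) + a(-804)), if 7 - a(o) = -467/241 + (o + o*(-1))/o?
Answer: 241/2951030 ≈ 8.1666e-5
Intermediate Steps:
a(o) = 2154/241 (a(o) = 7 - (-467/241 + (o + o*(-1))/o) = 7 - (-467*1/241 + (o - o)/o) = 7 - (-467/241 + 0/o) = 7 - (-467/241 + 0) = 7 - 1*(-467/241) = 7 + 467/241 = 2154/241)
1/((121 - 149)*(-437) + a(-804)) = 1/((121 - 149)*(-437) + 2154/241) = 1/(-28*(-437) + 2154/241) = 1/(12236 + 2154/241) = 1/(2951030/241) = 241/2951030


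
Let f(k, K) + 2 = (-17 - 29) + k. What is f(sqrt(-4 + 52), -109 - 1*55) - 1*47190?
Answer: -47238 + 4*sqrt(3) ≈ -47231.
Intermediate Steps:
f(k, K) = -48 + k (f(k, K) = -2 + ((-17 - 29) + k) = -2 + (-46 + k) = -48 + k)
f(sqrt(-4 + 52), -109 - 1*55) - 1*47190 = (-48 + sqrt(-4 + 52)) - 1*47190 = (-48 + sqrt(48)) - 47190 = (-48 + 4*sqrt(3)) - 47190 = -47238 + 4*sqrt(3)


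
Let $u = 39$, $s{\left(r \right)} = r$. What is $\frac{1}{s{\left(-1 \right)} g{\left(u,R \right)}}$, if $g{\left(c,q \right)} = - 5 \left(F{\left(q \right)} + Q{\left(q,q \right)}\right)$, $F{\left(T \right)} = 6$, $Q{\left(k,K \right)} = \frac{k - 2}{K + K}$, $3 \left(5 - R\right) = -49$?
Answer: $\frac{64}{2065} \approx 0.030993$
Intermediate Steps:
$R = \frac{64}{3}$ ($R = 5 - - \frac{49}{3} = 5 + \frac{49}{3} = \frac{64}{3} \approx 21.333$)
$Q{\left(k,K \right)} = \frac{-2 + k}{2 K}$
$g{\left(c,q \right)} = -30 - \frac{5 \left(-2 + q\right)}{2 q}$ ($g{\left(c,q \right)} = - 5 \left(6 + \frac{-2 + q}{2 q}\right) = -30 - \frac{5 \left(-2 + q\right)}{2 q}$)
$\frac{1}{s{\left(-1 \right)} g{\left(u,R \right)}} = \frac{1}{\left(-1\right) \left(- \frac{65}{2} + \frac{5}{\frac{64}{3}}\right)} = \frac{1}{\left(-1\right) \left(- \frac{65}{2} + 5 \cdot \frac{3}{64}\right)} = \frac{1}{\left(-1\right) \left(- \frac{65}{2} + \frac{15}{64}\right)} = \frac{1}{\left(-1\right) \left(- \frac{2065}{64}\right)} = \frac{1}{\frac{2065}{64}} = \frac{64}{2065}$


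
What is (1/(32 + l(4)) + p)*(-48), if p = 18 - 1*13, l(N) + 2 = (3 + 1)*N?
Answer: -5544/23 ≈ -241.04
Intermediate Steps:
l(N) = -2 + 4*N (l(N) = -2 + (3 + 1)*N = -2 + 4*N)
p = 5 (p = 18 - 13 = 5)
(1/(32 + l(4)) + p)*(-48) = (1/(32 + (-2 + 4*4)) + 5)*(-48) = (1/(32 + (-2 + 16)) + 5)*(-48) = (1/(32 + 14) + 5)*(-48) = (1/46 + 5)*(-48) = (231/46)*(-48) = -5544/23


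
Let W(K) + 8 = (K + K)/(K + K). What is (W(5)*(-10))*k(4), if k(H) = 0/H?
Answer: 0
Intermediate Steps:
W(K) = -7 (W(K) = -8 + (K + K)/(K + K) = -8 + (2*K)/((2*K)) = -8 + (2*K)*(1/(2*K)) = -8 + 1 = -7)
k(H) = 0
(W(5)*(-10))*k(4) = -7*(-10)*0 = 70*0 = 0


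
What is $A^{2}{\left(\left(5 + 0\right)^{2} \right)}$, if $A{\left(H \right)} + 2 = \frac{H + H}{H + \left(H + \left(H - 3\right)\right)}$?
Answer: $\frac{2209}{1296} \approx 1.7045$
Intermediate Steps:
$A{\left(H \right)} = -2 + \frac{2 H}{-3 + 3 H}$ ($A{\left(H \right)} = -2 + \frac{H + H}{H + \left(H + \left(H - 3\right)\right)} = -2 + \frac{2 H}{H + \left(H + \left(H - 3\right)\right)} = -2 + \frac{2 H}{H + \left(H + \left(-3 + H\right)\right)} = -2 + \frac{2 H}{H + \left(-3 + 2 H\right)} = -2 + \frac{2 H}{-3 + 3 H}$)
$A^{2}{\left(\left(5 + 0\right)^{2} \right)} = \left(\frac{2 \left(3 - 2 \left(5 + 0\right)^{2}\right)}{3 \left(-1 + \left(5 + 0\right)^{2}\right)}\right)^{2} = \left(\frac{2 \left(3 - 2 \cdot 5^{2}\right)}{3 \left(-1 + 5^{2}\right)}\right)^{2} = \left(\frac{2 \left(3 - 50\right)}{3 \left(-1 + 25\right)}\right)^{2} = \left(\frac{2 \left(3 - 50\right)}{3 \cdot 24}\right)^{2} = \left(\frac{2}{3} \cdot \frac{1}{24} \left(-47\right)\right)^{2} = \left(- \frac{47}{36}\right)^{2} = \frac{2209}{1296}$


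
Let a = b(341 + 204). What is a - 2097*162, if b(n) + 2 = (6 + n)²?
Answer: -36115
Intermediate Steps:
b(n) = -2 + (6 + n)²
a = 303599 (a = -2 + (6 + (341 + 204))² = -2 + (6 + 545)² = -2 + 551² = -2 + 303601 = 303599)
a - 2097*162 = 303599 - 2097*162 = 303599 - 339714 = -36115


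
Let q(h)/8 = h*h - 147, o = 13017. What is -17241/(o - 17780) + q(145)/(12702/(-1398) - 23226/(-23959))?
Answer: -4440252534003119/215809362835 ≈ -20575.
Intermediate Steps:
q(h) = -1176 + 8*h² (q(h) = 8*(h*h - 147) = 8*(h² - 147) = 8*(-147 + h²) = -1176 + 8*h²)
-17241/(o - 17780) + q(145)/(12702/(-1398) - 23226/(-23959)) = -17241/(13017 - 17780) + (-1176 + 8*145²)/(12702/(-1398) - 23226/(-23959)) = -17241/(-4763) + (-1176 + 8*21025)/(12702*(-1/1398) - 23226*(-1/23959)) = -17241*(-1/4763) + (-1176 + 168200)/(-2117/233 + 23226/23959) = 17241/4763 + 167024/(-45309545/5582447) = 17241/4763 + 167024*(-5582447/45309545) = 17241/4763 - 932402627728/45309545 = -4440252534003119/215809362835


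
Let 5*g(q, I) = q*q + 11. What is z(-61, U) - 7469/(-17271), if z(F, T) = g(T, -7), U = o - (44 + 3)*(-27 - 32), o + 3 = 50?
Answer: 137346127726/86355 ≈ 1.5905e+6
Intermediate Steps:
o = 47 (o = -3 + 50 = 47)
g(q, I) = 11/5 + q**2/5 (g(q, I) = (q*q + 11)/5 = (q**2 + 11)/5 = (11 + q**2)/5 = 11/5 + q**2/5)
U = 2820 (U = 47 - (44 + 3)*(-27 - 32) = 47 - 47*(-59) = 47 - 1*(-2773) = 47 + 2773 = 2820)
z(F, T) = 11/5 + T**2/5
z(-61, U) - 7469/(-17271) = (11/5 + (1/5)*2820**2) - 7469/(-17271) = (11/5 + (1/5)*7952400) - 7469*(-1/17271) = (11/5 + 1590480) + 7469/17271 = 7952411/5 + 7469/17271 = 137346127726/86355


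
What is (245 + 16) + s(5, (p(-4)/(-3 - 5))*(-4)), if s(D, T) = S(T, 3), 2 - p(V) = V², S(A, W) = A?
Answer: 254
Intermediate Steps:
p(V) = 2 - V²
s(D, T) = T
(245 + 16) + s(5, (p(-4)/(-3 - 5))*(-4)) = (245 + 16) + ((2 - 1*(-4)²)/(-3 - 5))*(-4) = 261 + ((2 - 1*16)/(-8))*(-4) = 261 + ((2 - 16)*(-⅛))*(-4) = 261 - 14*(-⅛)*(-4) = 261 + (7/4)*(-4) = 261 - 7 = 254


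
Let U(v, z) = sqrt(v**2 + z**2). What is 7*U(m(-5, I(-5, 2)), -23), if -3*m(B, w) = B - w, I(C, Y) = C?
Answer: 161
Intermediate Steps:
m(B, w) = -B/3 + w/3 (m(B, w) = -(B - w)/3 = -B/3 + w/3)
7*U(m(-5, I(-5, 2)), -23) = 7*sqrt((-1/3*(-5) + (1/3)*(-5))**2 + (-23)**2) = 7*sqrt((5/3 - 5/3)**2 + 529) = 7*sqrt(0**2 + 529) = 7*sqrt(0 + 529) = 7*sqrt(529) = 7*23 = 161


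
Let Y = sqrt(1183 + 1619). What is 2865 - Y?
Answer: 2865 - sqrt(2802) ≈ 2812.1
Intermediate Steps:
Y = sqrt(2802) ≈ 52.934
2865 - Y = 2865 - sqrt(2802)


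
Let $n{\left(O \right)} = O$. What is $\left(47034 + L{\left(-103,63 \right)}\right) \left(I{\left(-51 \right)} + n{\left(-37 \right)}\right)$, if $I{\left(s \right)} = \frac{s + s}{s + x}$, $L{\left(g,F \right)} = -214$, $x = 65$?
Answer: $- \frac{14514200}{7} \approx -2.0735 \cdot 10^{6}$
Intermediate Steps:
$I{\left(s \right)} = \frac{2 s}{65 + s}$ ($I{\left(s \right)} = \frac{s + s}{s + 65} = \frac{2 s}{65 + s}$)
$\left(47034 + L{\left(-103,63 \right)}\right) \left(I{\left(-51 \right)} + n{\left(-37 \right)}\right) = \left(47034 - 214\right) \left(2 \left(-51\right) \frac{1}{65 - 51} - 37\right) = 46820 \left(2 \left(-51\right) \frac{1}{14} - 37\right) = 46820 \left(- \frac{51}{7} - 37\right) = 46820 \left(- \frac{310}{7}\right) = - \frac{14514200}{7}$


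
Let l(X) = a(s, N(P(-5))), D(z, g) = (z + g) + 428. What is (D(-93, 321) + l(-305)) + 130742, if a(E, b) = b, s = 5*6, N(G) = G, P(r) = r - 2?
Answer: 131391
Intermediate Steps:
P(r) = -2 + r
s = 30
D(z, g) = 428 + g + z (D(z, g) = (g + z) + 428 = 428 + g + z)
l(X) = -7 (l(X) = -2 - 5 = -7)
(D(-93, 321) + l(-305)) + 130742 = ((428 + 321 - 93) - 7) + 130742 = (656 - 7) + 130742 = 649 + 130742 = 131391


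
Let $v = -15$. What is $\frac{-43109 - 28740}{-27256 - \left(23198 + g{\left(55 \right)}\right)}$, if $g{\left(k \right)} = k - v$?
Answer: $\frac{71849}{50524} \approx 1.4221$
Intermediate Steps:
$g{\left(k \right)} = 15 + k$ ($g{\left(k \right)} = k - -15 = k + 15 = 15 + k$)
$\frac{-43109 - 28740}{-27256 - \left(23198 + g{\left(55 \right)}\right)} = \frac{-43109 - 28740}{-27256 - 23268} = - \frac{71849}{-27256 - 23268} = - \frac{71849}{-50524} = \left(-71849\right) \left(- \frac{1}{50524}\right) = \frac{71849}{50524}$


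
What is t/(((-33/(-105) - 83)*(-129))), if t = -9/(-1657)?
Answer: 105/206200394 ≈ 5.0921e-7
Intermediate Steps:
t = 9/1657 (t = -1/1657*(-9) = 9/1657 ≈ 0.0054315)
t/(((-33/(-105) - 83)*(-129))) = 9/(1657*(((-33/(-105) - 83)*(-129)))) = 9/(1657*(((-33*(-1/105) - 83)*(-129)))) = 9/(1657*(((11/35 - 83)*(-129)))) = 9/(1657*((-2894/35*(-129)))) = 9/(1657*(373326/35)) = (9/1657)*(35/373326) = 105/206200394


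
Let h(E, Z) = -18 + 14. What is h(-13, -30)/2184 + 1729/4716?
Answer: 156553/429156 ≈ 0.36479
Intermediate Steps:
h(E, Z) = -4
h(-13, -30)/2184 + 1729/4716 = -4/2184 + 1729/4716 = -4*1/2184 + 1729*(1/4716) = -1/546 + 1729/4716 = 156553/429156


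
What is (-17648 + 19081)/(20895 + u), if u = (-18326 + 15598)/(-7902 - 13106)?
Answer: 3763058/54870611 ≈ 0.068581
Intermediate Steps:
u = 341/2626 (u = -2728/(-21008) = -2728*(-1/21008) = 341/2626 ≈ 0.12986)
(-17648 + 19081)/(20895 + u) = (-17648 + 19081)/(20895 + 341/2626) = 1433/(54870611/2626) = 1433*(2626/54870611) = 3763058/54870611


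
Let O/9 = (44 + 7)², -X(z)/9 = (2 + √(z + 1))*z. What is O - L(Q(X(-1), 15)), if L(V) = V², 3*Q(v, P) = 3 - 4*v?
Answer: 22880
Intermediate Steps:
X(z) = -9*z*(2 + √(1 + z)) (X(z) = -9*(2 + √(z + 1))*z = -9*(2 + √(1 + z))*z = -9*z*(2 + √(1 + z)))
Q(v, P) = 1 - 4*v/3 (Q(v, P) = (3 - 4*v)/3 = 1 - 4*v/3)
O = 23409 (O = 9*(44 + 7)² = 9*51² = 9*2601 = 23409)
O - L(Q(X(-1), 15)) = 23409 - (1 - (-12)*(-1)*(2 + √(1 - 1)))² = 23409 - (1 - (-12)*(-1)*(2 + √0))² = 23409 - (1 - (-12)*(-1)*(2 + 0))² = 23409 - (1 - (-12)*(-1)*2)² = 23409 - (1 - 4/3*18)² = 23409 - (1 - 24)² = 23409 - 1*(-23)² = 23409 - 1*529 = 23409 - 529 = 22880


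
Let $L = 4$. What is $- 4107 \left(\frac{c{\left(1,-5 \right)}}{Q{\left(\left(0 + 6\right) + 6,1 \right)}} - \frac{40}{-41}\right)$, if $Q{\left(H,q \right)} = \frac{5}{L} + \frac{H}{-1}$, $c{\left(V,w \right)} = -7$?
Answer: $- \frac{11778876}{1763} \approx -6681.2$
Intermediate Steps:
$Q{\left(H,q \right)} = \frac{5}{4} - H$ ($Q{\left(H,q \right)} = \frac{5}{4} + \frac{H}{-1} = 5 \cdot \frac{1}{4} + H \left(-1\right) = \frac{5}{4} - H$)
$- 4107 \left(\frac{c{\left(1,-5 \right)}}{Q{\left(\left(0 + 6\right) + 6,1 \right)}} - \frac{40}{-41}\right) = - 4107 \left(- \frac{7}{\frac{5}{4} - \left(\left(0 + 6\right) + 6\right)} - \frac{40}{-41}\right) = - 4107 \left(- \frac{7}{\frac{5}{4} - \left(6 + 6\right)} - - \frac{40}{41}\right) = - 4107 \left(- \frac{7}{\frac{5}{4} - 12} + \frac{40}{41}\right) = - 4107 \left(- \frac{7}{- \frac{43}{4}} + \frac{40}{41}\right) = - 4107 \left(\left(-7\right) \left(- \frac{4}{43}\right) + \frac{40}{41}\right) = - 4107 \left(\frac{28}{43} + \frac{40}{41}\right) = \left(-4107\right) \frac{2868}{1763} = - \frac{11778876}{1763}$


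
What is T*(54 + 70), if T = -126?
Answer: -15624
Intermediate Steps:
T*(54 + 70) = -126*(54 + 70) = -126*124 = -15624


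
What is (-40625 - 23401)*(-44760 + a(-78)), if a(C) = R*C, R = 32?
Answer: 3025612656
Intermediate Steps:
a(C) = 32*C
(-40625 - 23401)*(-44760 + a(-78)) = (-40625 - 23401)*(-44760 + 32*(-78)) = -64026*(-44760 - 2496) = -64026*(-47256) = 3025612656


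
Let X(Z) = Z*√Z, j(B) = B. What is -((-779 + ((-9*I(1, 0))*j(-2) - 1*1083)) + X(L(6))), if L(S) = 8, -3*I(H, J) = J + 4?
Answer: 1886 - 16*√2 ≈ 1863.4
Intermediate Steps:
I(H, J) = -4/3 - J/3 (I(H, J) = -(J + 4)/3 = -(4 + J)/3 = -4/3 - J/3)
X(Z) = Z^(3/2)
-((-779 + ((-9*I(1, 0))*j(-2) - 1*1083)) + X(L(6))) = -((-779 + (-9*(-4/3 - ⅓*0)*(-2) - 1*1083)) + 8^(3/2)) = -((-779 + (-9*(-4/3 + 0)*(-2) - 1083)) + 16*√2) = -((-779 + (-9*(-4/3)*(-2) - 1083)) + 16*√2) = -((-779 + (12*(-2) - 1083)) + 16*√2) = -((-779 + (-24 - 1083)) + 16*√2) = -((-779 - 1107) + 16*√2) = -(-1886 + 16*√2) = 1886 - 16*√2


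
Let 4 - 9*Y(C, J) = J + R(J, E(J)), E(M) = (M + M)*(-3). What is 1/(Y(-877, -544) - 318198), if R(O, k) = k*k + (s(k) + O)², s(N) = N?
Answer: -9/20915330 ≈ -4.3031e-7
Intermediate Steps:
E(M) = -6*M (E(M) = (2*M)*(-3) = -6*M)
R(O, k) = k² + (O + k)² (R(O, k) = k*k + (k + O)² = k² + (O + k)²)
Y(C, J) = 4/9 - 61*J²/9 - J/9 (Y(C, J) = 4/9 - (J + ((-6*J)² + (J - 6*J)²))/9 = 4/9 - (J + (36*J² + (-5*J)²))/9 = 4/9 - (J + (36*J² + 25*J²))/9 = 4/9 - (J + 61*J²)/9 = 4/9 + (-61*J²/9 - J/9) = 4/9 - 61*J²/9 - J/9)
1/(Y(-877, -544) - 318198) = 1/((4/9 - 61/9*(-544)² - ⅑*(-544)) - 318198) = 1/((4/9 - 61/9*295936 + 544/9) - 318198) = 1/((4/9 - 18052096/9 + 544/9) - 318198) = 1/(-18051548/9 - 318198) = 1/(-20915330/9) = -9/20915330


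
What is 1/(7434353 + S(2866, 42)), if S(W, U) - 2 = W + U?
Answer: 1/7437263 ≈ 1.3446e-7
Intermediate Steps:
S(W, U) = 2 + U + W (S(W, U) = 2 + (W + U) = 2 + (U + W) = 2 + U + W)
1/(7434353 + S(2866, 42)) = 1/(7434353 + (2 + 42 + 2866)) = 1/(7434353 + 2910) = 1/7437263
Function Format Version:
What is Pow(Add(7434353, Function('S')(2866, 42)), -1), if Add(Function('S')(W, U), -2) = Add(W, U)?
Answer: Rational(1, 7437263) ≈ 1.3446e-7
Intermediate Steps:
Function('S')(W, U) = Add(2, U, W) (Function('S')(W, U) = Add(2, Add(W, U)) = Add(2, Add(U, W)) = Add(2, U, W))
Pow(Add(7434353, Function('S')(2866, 42)), -1) = Pow(Add(7434353, Add(2, 42, 2866)), -1) = Pow(Add(7434353, 2910), -1) = Pow(7437263, -1) = Rational(1, 7437263)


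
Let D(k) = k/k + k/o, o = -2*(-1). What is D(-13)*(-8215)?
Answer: 90365/2 ≈ 45183.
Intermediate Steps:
o = 2
D(k) = 1 + k/2 (D(k) = k/k + k/2 = 1 + k*(½) = 1 + k/2)
D(-13)*(-8215) = (1 + (½)*(-13))*(-8215) = (1 - 13/2)*(-8215) = -11/2*(-8215) = 90365/2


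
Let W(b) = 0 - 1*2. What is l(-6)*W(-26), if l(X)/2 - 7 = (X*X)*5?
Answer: -748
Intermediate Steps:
l(X) = 14 + 10*X² (l(X) = 14 + 2*((X*X)*5) = 14 + 2*(X²*5) = 14 + 2*(5*X²) = 14 + 10*X²)
W(b) = -2 (W(b) = 0 - 2 = -2)
l(-6)*W(-26) = (14 + 10*(-6)²)*(-2) = (14 + 10*36)*(-2) = (14 + 360)*(-2) = 374*(-2) = -748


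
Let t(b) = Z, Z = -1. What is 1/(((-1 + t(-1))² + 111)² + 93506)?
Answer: 1/106731 ≈ 9.3694e-6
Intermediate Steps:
t(b) = -1
1/(((-1 + t(-1))² + 111)² + 93506) = 1/(((-1 - 1)² + 111)² + 93506) = 1/(((-2)² + 111)² + 93506) = 1/((4 + 111)² + 93506) = 1/(115² + 93506) = 1/(13225 + 93506) = 1/106731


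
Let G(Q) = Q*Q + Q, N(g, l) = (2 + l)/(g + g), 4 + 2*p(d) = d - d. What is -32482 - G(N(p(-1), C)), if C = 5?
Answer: -519733/16 ≈ -32483.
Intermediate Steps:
p(d) = -2 (p(d) = -2 + (d - d)/2 = -2 + (½)*0 = -2 + 0 = -2)
N(g, l) = (2 + l)/(2*g) (N(g, l) = (2 + l)/((2*g)) = (2 + l)*(1/(2*g)) = (2 + l)/(2*g))
G(Q) = Q + Q² (G(Q) = Q² + Q = Q + Q²)
-32482 - G(N(p(-1), C)) = -32482 - (½)*(2 + 5)/(-2)*(1 + (½)*(2 + 5)/(-2)) = -32482 - (½)*(-½)*7*(1 + (½)*(-½)*7) = -32482 - (-7)*(1 - 7/4)/4 = -32482 - (-7)*(-3)/(4*4) = -32482 - 1*21/16 = -32482 - 21/16 = -519733/16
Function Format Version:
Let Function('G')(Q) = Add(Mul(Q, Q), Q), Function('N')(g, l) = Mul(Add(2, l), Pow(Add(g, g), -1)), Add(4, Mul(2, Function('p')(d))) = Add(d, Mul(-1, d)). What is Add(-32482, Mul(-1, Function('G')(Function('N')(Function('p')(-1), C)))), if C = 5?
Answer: Rational(-519733, 16) ≈ -32483.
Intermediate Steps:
Function('p')(d) = -2 (Function('p')(d) = Add(-2, Mul(Rational(1, 2), Add(d, Mul(-1, d)))) = Add(-2, Mul(Rational(1, 2), 0)) = Add(-2, 0) = -2)
Function('N')(g, l) = Mul(Rational(1, 2), Pow(g, -1), Add(2, l)) (Function('N')(g, l) = Mul(Add(2, l), Pow(Mul(2, g), -1)) = Mul(Add(2, l), Mul(Rational(1, 2), Pow(g, -1))) = Mul(Rational(1, 2), Pow(g, -1), Add(2, l)))
Function('G')(Q) = Add(Q, Pow(Q, 2)) (Function('G')(Q) = Add(Pow(Q, 2), Q) = Add(Q, Pow(Q, 2)))
Add(-32482, Mul(-1, Function('G')(Function('N')(Function('p')(-1), C)))) = Add(-32482, Mul(-1, Mul(Mul(Rational(1, 2), Pow(-2, -1), Add(2, 5)), Add(1, Mul(Rational(1, 2), Pow(-2, -1), Add(2, 5)))))) = Add(-32482, Mul(-1, Mul(Mul(Rational(1, 2), Rational(-1, 2), 7), Add(1, Mul(Rational(1, 2), Rational(-1, 2), 7))))) = Add(-32482, Mul(-1, Mul(Rational(-7, 4), Add(1, Rational(-7, 4))))) = Add(-32482, Mul(-1, Mul(Rational(-7, 4), Rational(-3, 4)))) = Add(-32482, Mul(-1, Rational(21, 16))) = Add(-32482, Rational(-21, 16)) = Rational(-519733, 16)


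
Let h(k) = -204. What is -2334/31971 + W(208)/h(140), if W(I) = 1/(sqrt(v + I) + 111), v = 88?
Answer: -17204457/235519700 + sqrt(74)/1226550 ≈ -0.073042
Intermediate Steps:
W(I) = 1/(111 + sqrt(88 + I)) (W(I) = 1/(sqrt(88 + I) + 111) = 1/(111 + sqrt(88 + I)))
-2334/31971 + W(208)/h(140) = -2334/31971 + 1/((111 + sqrt(88 + 208))*(-204)) = -2334*1/31971 - 1/204/(111 + sqrt(296)) = -778/10657 - 1/204/(111 + 2*sqrt(74)) = -778/10657 - 1/(204*(111 + 2*sqrt(74)))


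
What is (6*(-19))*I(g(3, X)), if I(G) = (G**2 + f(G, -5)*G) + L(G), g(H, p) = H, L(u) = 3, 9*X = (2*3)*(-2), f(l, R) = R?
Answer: 342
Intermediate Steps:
X = -4/3 (X = ((2*3)*(-2))/9 = (6*(-2))/9 = (1/9)*(-12) = -4/3 ≈ -1.3333)
I(G) = 3 + G**2 - 5*G (I(G) = (G**2 - 5*G) + 3 = 3 + G**2 - 5*G)
(6*(-19))*I(g(3, X)) = (6*(-19))*(3 + 3**2 - 5*3) = -114*(3 + 9 - 15) = -114*(-3) = 342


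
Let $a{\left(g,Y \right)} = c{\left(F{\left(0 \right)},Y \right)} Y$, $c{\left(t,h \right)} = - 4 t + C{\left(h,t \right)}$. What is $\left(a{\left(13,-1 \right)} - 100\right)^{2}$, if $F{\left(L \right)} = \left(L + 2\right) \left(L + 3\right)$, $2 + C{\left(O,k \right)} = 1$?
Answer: $5625$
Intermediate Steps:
$C{\left(O,k \right)} = -1$ ($C{\left(O,k \right)} = -2 + 1 = -1$)
$F{\left(L \right)} = \left(2 + L\right) \left(3 + L\right)$
$c{\left(t,h \right)} = -1 - 4 t$ ($c{\left(t,h \right)} = - 4 t - 1 = -1 - 4 t$)
$a{\left(g,Y \right)} = - 25 Y$ ($a{\left(g,Y \right)} = \left(-1 - 4 \left(6 + 0^{2} + 5 \cdot 0\right)\right) Y = \left(-1 - 4 \left(6 + 0 + 0\right)\right) Y = \left(-1 - 24\right) Y = - 25 Y$)
$\left(a{\left(13,-1 \right)} - 100\right)^{2} = \left(\left(-25\right) \left(-1\right) - 100\right)^{2} = \left(25 - 100\right)^{2} = \left(-75\right)^{2} = 5625$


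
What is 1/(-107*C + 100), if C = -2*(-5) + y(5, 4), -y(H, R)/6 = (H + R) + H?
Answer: 1/8018 ≈ 0.00012472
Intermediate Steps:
y(H, R) = -12*H - 6*R (y(H, R) = -6*((H + R) + H) = -6*(R + 2*H) = -12*H - 6*R)
C = -74 (C = -2*(-5) + (-12*5 - 6*4) = 10 + (-60 - 24) = 10 - 84 = -74)
1/(-107*C + 100) = 1/(-107*(-74) + 100) = 1/(7918 + 100) = 1/8018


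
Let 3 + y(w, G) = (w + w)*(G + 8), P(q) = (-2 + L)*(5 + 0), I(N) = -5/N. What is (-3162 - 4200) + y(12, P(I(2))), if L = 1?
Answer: -7293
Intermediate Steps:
P(q) = -5 (P(q) = (-2 + 1)*(5 + 0) = -1*5 = -5)
y(w, G) = -3 + 2*w*(8 + G) (y(w, G) = -3 + (w + w)*(G + 8) = -3 + (2*w)*(8 + G) = -3 + 2*w*(8 + G))
(-3162 - 4200) + y(12, P(I(2))) = (-3162 - 4200) + (-3 + 16*12 + 2*(-5)*12) = -7362 + (-3 + 192 - 120) = -7362 + 69 = -7293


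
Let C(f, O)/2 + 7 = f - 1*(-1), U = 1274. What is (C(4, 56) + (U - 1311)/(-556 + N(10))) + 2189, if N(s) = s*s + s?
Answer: 974547/446 ≈ 2185.1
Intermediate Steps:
C(f, O) = -12 + 2*f (C(f, O) = -14 + 2*(f - 1*(-1)) = -14 + 2*(f + 1) = -14 + 2*(1 + f) = -14 + (2 + 2*f) = -12 + 2*f)
N(s) = s + s² (N(s) = s² + s = s + s²)
(C(4, 56) + (U - 1311)/(-556 + N(10))) + 2189 = ((-12 + 2*4) + (1274 - 1311)/(-556 + 10*(1 + 10))) + 2189 = ((-12 + 8) - 37/(-556 + 10*11)) + 2189 = (-4 - 37/(-556 + 110)) + 2189 = (-4 - 37/(-446)) + 2189 = (-4 - 37*(-1/446)) + 2189 = (-4 + 37/446) + 2189 = -1747/446 + 2189 = 974547/446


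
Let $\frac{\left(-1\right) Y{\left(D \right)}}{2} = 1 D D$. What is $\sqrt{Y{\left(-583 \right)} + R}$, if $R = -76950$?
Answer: $2 i \sqrt{189182} \approx 869.9 i$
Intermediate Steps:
$Y{\left(D \right)} = - 2 D^{2}$ ($Y{\left(D \right)} = - 2 \cdot 1 D D = - 2 D D = - 2 D^{2}$)
$\sqrt{Y{\left(-583 \right)} + R} = \sqrt{- 2 \left(-583\right)^{2} - 76950} = \sqrt{\left(-2\right) 339889 - 76950} = \sqrt{-679778 - 76950} = \sqrt{-756728} = 2 i \sqrt{189182}$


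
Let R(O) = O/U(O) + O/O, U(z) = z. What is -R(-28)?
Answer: -2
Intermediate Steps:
R(O) = 2 (R(O) = O/O + O/O = 1 + 1 = 2)
-R(-28) = -1*2 = -2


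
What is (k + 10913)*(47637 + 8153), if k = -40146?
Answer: -1630909070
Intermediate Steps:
(k + 10913)*(47637 + 8153) = (-40146 + 10913)*(47637 + 8153) = -29233*55790 = -1630909070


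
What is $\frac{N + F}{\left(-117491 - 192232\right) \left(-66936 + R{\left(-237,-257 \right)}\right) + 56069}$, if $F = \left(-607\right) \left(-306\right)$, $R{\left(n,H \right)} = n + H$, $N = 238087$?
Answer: $\frac{423829}{20884677959} \approx 2.0294 \cdot 10^{-5}$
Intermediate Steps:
$R{\left(n,H \right)} = H + n$
$F = 185742$
$\frac{N + F}{\left(-117491 - 192232\right) \left(-66936 + R{\left(-237,-257 \right)}\right) + 56069} = \frac{238087 + 185742}{\left(-117491 - 192232\right) \left(-66936 - 494\right) + 56069} = \frac{423829}{- 309723 \left(-66936 - 494\right) + 56069} = \frac{423829}{\left(-309723\right) \left(-67430\right) + 56069} = \frac{423829}{20884621890 + 56069} = \frac{423829}{20884677959}$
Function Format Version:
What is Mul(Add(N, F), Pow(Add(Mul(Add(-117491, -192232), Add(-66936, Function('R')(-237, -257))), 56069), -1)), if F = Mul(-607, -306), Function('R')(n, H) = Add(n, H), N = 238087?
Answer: Rational(423829, 20884677959) ≈ 2.0294e-5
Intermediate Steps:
Function('R')(n, H) = Add(H, n)
F = 185742
Mul(Add(N, F), Pow(Add(Mul(Add(-117491, -192232), Add(-66936, Function('R')(-237, -257))), 56069), -1)) = Mul(Add(238087, 185742), Pow(Add(Mul(Add(-117491, -192232), Add(-66936, Add(-257, -237))), 56069), -1)) = Mul(423829, Pow(Add(Mul(-309723, Add(-66936, -494)), 56069), -1)) = Mul(423829, Pow(Add(Mul(-309723, -67430), 56069), -1)) = Mul(423829, Pow(Add(20884621890, 56069), -1)) = Mul(423829, Pow(20884677959, -1)) = Mul(423829, Rational(1, 20884677959)) = Rational(423829, 20884677959)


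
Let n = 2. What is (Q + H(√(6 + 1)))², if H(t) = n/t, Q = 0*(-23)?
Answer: 4/7 ≈ 0.57143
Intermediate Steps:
Q = 0
H(t) = 2/t
(Q + H(√(6 + 1)))² = (0 + 2/(√(6 + 1)))² = (0 + 2/(√7))² = (0 + 2*(√7/7))² = (0 + 2*√7/7)² = (2*√7/7)² = 4/7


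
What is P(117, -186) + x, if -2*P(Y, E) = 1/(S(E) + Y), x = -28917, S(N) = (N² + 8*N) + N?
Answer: -1910777527/66078 ≈ -28917.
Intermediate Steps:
S(N) = N² + 9*N
P(Y, E) = -1/(2*(Y + E*(9 + E))) (P(Y, E) = -1/(2*(E*(9 + E) + Y)) = -1/(2*(Y + E*(9 + E))))
P(117, -186) + x = -1/(2*117 + 2*(-186)*(9 - 186)) - 28917 = -1/(234 + 2*(-186)*(-177)) - 28917 = -1/(234 + 65844) - 28917 = -1/66078 - 28917 = -1910777527/66078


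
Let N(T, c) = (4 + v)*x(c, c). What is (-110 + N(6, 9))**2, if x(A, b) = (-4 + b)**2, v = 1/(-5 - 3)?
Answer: 11025/64 ≈ 172.27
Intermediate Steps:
v = -1/8 (v = 1/(-8) = -1/8 ≈ -0.12500)
N(T, c) = 31*(-4 + c)**2/8 (N(T, c) = (4 - 1/8)*(-4 + c)**2 = 31*(-4 + c)**2/8)
(-110 + N(6, 9))**2 = (-110 + 31*(-4 + 9)**2/8)**2 = (-110 + (31/8)*5**2)**2 = (-110 + (31/8)*25)**2 = (-110 + 775/8)**2 = (-105/8)**2 = 11025/64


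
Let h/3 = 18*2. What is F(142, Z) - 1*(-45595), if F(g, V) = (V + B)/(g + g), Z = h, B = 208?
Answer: 3237324/71 ≈ 45596.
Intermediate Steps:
h = 108 (h = 3*(18*2) = 3*36 = 108)
Z = 108
F(g, V) = (208 + V)/(2*g) (F(g, V) = (V + 208)/(g + g) = (208 + V)/((2*g)) = (208 + V)*(1/(2*g)) = (208 + V)/(2*g))
F(142, Z) - 1*(-45595) = (1/2)*(208 + 108)/142 - 1*(-45595) = (1/2)*(1/142)*316 + 45595 = 79/71 + 45595 = 3237324/71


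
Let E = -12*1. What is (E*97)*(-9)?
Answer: 10476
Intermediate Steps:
E = -12
(E*97)*(-9) = -12*97*(-9) = -1164*(-9) = 10476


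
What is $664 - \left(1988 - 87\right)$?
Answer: $-1237$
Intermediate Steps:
$664 - \left(1988 - 87\right) = 664 - 1901 = -1237$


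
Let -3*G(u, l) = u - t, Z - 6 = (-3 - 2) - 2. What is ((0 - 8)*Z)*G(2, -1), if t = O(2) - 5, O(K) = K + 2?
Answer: -8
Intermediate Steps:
O(K) = 2 + K
t = -1 (t = (2 + 2) - 5 = 4 - 5 = -1)
Z = -1 (Z = 6 + ((-3 - 2) - 2) = 6 + (-5 - 2) = 6 - 7 = -1)
G(u, l) = -⅓ - u/3 (G(u, l) = -(u - 1*(-1))/3 = -(u + 1)/3 = -(1 + u)/3 = -⅓ - u/3)
((0 - 8)*Z)*G(2, -1) = ((0 - 8)*(-1))*(-⅓ - ⅓*2) = (-8*(-1))*(-⅓ - ⅔) = 8*(-1) = -8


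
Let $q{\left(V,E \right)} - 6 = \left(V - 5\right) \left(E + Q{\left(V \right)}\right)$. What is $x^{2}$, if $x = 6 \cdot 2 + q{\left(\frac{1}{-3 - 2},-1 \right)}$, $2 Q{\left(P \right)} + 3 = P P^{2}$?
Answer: $\frac{375894544}{390625} \approx 962.29$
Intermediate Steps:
$Q{\left(P \right)} = - \frac{3}{2} + \frac{P^{3}}{2}$ ($Q{\left(P \right)} = - \frac{3}{2} + \frac{P P^{2}}{2} = - \frac{3}{2} + \frac{P^{3}}{2}$)
$q{\left(V,E \right)} = 6 + \left(-5 + V\right) \left(- \frac{3}{2} + E + \frac{V^{3}}{2}\right)$ ($q{\left(V,E \right)} = 6 + \left(V - 5\right) \left(E + \left(- \frac{3}{2} + \frac{V^{3}}{2}\right)\right) = 6 + \left(-5 + V\right) \left(- \frac{3}{2} + E + \frac{V^{3}}{2}\right)$)
$x = \frac{19388}{625}$ ($x = 6 \cdot 2 - \left(- \frac{37}{2} + \frac{1}{-3 - 2} + \frac{5}{2 \left(-3 - 2\right)^{3}} - \frac{-3 + \left(\frac{1}{-3 - 2}\right)^{3}}{2 \left(-3 - 2\right)}\right) = 12 + \left(\frac{27}{2} + 5 - \frac{5 \left(\frac{1}{-5}\right)^{3}}{2} - \frac{1}{-5} + \frac{-3 + \left(\frac{1}{-5}\right)^{3}}{2 \left(-5\right)}\right) = 12 + \left(\frac{27}{2} + 5 - \frac{5 \left(- \frac{1}{5}\right)^{3}}{2} - - \frac{1}{5} + \frac{1}{2} \left(- \frac{1}{5}\right) \left(-3 + \left(- \frac{1}{5}\right)^{3}\right)\right) = 12 + \left(\frac{27}{2} + 5 - - \frac{1}{50} + \frac{1}{5} + \frac{1}{2} \left(- \frac{1}{5}\right) \left(-3 - \frac{1}{125}\right)\right) = 12 + \left(\frac{27}{2} + 5 + \frac{1}{50} + \frac{1}{5} + \frac{1}{2} \left(- \frac{1}{5}\right) \left(- \frac{376}{125}\right)\right) = 12 + \left(\frac{27}{2} + 5 + \frac{1}{50} + \frac{1}{5} + \frac{188}{625}\right) = 12 + \frac{11888}{625} = \frac{19388}{625} \approx 31.021$)
$x^{2} = \left(\frac{19388}{625}\right)^{2} = \frac{375894544}{390625}$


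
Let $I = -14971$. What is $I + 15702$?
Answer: $731$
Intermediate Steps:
$I + 15702 = -14971 + 15702 = 731$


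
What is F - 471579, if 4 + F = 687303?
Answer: 215720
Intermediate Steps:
F = 687299 (F = -4 + 687303 = 687299)
F - 471579 = 687299 - 471579 = 215720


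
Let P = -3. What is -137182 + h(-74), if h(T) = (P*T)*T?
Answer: -153610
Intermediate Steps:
h(T) = -3*T**2 (h(T) = (-3*T)*T = -3*T**2)
-137182 + h(-74) = -137182 - 3*(-74)**2 = -137182 - 3*5476 = -137182 - 16428 = -153610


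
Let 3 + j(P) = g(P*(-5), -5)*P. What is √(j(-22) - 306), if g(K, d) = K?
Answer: I*√2729 ≈ 52.24*I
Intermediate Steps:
j(P) = -3 - 5*P² (j(P) = -3 + (P*(-5))*P = -3 + (-5*P)*P = -3 - 5*P²)
√(j(-22) - 306) = √((-3 - 5*(-22)²) - 306) = √((-3 - 5*484) - 306) = √((-3 - 2420) - 306) = √(-2423 - 306) = √(-2729) = I*√2729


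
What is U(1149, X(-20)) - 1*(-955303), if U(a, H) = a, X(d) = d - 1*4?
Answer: 956452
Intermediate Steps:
X(d) = -4 + d (X(d) = d - 4 = -4 + d)
U(1149, X(-20)) - 1*(-955303) = 1149 - 1*(-955303) = 1149 + 955303 = 956452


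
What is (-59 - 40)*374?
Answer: -37026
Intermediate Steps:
(-59 - 40)*374 = -99*374 = -37026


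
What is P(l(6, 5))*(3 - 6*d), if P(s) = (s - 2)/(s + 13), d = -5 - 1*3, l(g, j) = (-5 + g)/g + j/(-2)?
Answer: -663/32 ≈ -20.719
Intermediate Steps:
l(g, j) = -j/2 + (-5 + g)/g (l(g, j) = (-5 + g)/g + j*(-1/2) = (-5 + g)/g - j/2 = -j/2 + (-5 + g)/g)
d = -8 (d = -5 - 3 = -8)
P(s) = (-2 + s)/(13 + s)
P(l(6, 5))*(3 - 6*d) = ((-2 + (1 - 5/6 - 1/2*5))/(13 + (1 - 5/6 - 1/2*5)))*(3 - 6*(-8)) = ((-2 + (1 - 5*1/6 - 5/2))/(13 + (1 - 5*1/6 - 5/2)))*(3 + 48) = ((-2 + (1 - 5/6 - 5/2))/(13 + (1 - 5/6 - 5/2)))*51 = ((-2 - 7/3)/(13 - 7/3))*51 = (-13/3/(32/3))*51 = ((3/32)*(-13/3))*51 = -13/32*51 = -663/32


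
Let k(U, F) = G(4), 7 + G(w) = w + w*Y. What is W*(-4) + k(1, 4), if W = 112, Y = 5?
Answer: -431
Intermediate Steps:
G(w) = -7 + 6*w (G(w) = -7 + (w + w*5) = -7 + (w + 5*w) = -7 + 6*w)
k(U, F) = 17 (k(U, F) = -7 + 6*4 = -7 + 24 = 17)
W*(-4) + k(1, 4) = 112*(-4) + 17 = -448 + 17 = -431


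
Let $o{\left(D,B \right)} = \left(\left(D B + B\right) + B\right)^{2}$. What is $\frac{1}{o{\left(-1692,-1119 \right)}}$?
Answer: $\frac{1}{3576297032100} \approx 2.7962 \cdot 10^{-13}$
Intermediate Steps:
$o{\left(D,B \right)} = \left(2 B + B D\right)^{2}$ ($o{\left(D,B \right)} = \left(\left(B D + B\right) + B\right)^{2} = \left(\left(B + B D\right) + B\right)^{2} = \left(2 B + B D\right)^{2}$)
$\frac{1}{o{\left(-1692,-1119 \right)}} = \frac{1}{\left(-1119\right)^{2} \left(2 - 1692\right)^{2}} = \frac{1}{1252161 \left(-1690\right)^{2}} = \frac{1}{1252161 \cdot 2856100} = \frac{1}{3576297032100}$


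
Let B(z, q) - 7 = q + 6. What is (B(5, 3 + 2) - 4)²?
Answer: 196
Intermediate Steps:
B(z, q) = 13 + q (B(z, q) = 7 + (q + 6) = 7 + (6 + q) = 13 + q)
(B(5, 3 + 2) - 4)² = ((13 + (3 + 2)) - 4)² = ((13 + 5) - 4)² = (18 - 4)² = 14² = 196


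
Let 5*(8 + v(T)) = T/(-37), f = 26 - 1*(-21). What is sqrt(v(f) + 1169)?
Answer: sqrt(39726530)/185 ≈ 34.070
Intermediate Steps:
f = 47 (f = 26 + 21 = 47)
v(T) = -8 - T/185 (v(T) = -8 + (T/(-37))/5 = -8 + (T*(-1/37))/5 = -8 + (-T/37)/5 = -8 - T/185)
sqrt(v(f) + 1169) = sqrt((-8 - 1/185*47) + 1169) = sqrt((-8 - 47/185) + 1169) = sqrt(-1527/185 + 1169) = sqrt(214738/185) = sqrt(39726530)/185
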